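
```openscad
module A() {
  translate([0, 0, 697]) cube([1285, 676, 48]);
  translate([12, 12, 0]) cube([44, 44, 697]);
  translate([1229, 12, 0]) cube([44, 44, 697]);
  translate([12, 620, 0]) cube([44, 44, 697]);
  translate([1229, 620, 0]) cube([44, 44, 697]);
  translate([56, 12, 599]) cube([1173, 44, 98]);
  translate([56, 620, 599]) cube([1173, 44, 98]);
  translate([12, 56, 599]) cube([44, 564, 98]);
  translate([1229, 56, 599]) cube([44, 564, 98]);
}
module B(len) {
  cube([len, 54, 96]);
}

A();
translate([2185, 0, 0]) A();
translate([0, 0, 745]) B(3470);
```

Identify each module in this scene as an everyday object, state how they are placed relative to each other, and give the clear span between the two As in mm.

Second table starts at x = 2185; first ends at x = 1285; clear span = 2185 − 1285 = 900 mm.

A is a table. B is a beam. A beam spans the tops of two tables. The clear span between the two tables is 900 mm.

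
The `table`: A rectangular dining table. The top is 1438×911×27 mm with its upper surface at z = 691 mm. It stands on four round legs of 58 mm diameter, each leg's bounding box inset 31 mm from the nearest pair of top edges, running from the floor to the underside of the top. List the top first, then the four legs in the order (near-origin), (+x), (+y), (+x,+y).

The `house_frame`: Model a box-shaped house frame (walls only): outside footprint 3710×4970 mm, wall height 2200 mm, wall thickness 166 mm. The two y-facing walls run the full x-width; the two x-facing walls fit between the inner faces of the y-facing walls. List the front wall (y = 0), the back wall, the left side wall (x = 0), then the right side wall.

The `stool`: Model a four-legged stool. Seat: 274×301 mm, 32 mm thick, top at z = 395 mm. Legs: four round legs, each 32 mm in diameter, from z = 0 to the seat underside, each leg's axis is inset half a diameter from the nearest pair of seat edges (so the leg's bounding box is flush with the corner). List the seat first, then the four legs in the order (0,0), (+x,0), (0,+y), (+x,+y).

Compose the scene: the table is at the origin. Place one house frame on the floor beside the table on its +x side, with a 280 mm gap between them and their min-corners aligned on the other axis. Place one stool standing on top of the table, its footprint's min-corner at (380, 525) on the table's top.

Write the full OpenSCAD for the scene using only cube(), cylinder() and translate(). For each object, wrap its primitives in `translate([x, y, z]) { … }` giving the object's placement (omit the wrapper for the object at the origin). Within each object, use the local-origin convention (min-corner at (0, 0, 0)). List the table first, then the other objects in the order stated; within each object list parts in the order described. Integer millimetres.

translate([0, 0, 664]) cube([1438, 911, 27]);
translate([60, 60, 0]) cylinder(h = 664, r = 29);
translate([1378, 60, 0]) cylinder(h = 664, r = 29);
translate([60, 851, 0]) cylinder(h = 664, r = 29);
translate([1378, 851, 0]) cylinder(h = 664, r = 29);
translate([1718, 0, 0]) {
  cube([3710, 166, 2200]);
  translate([0, 4804, 0]) cube([3710, 166, 2200]);
  translate([0, 166, 0]) cube([166, 4638, 2200]);
  translate([3544, 166, 0]) cube([166, 4638, 2200]);
}
translate([380, 525, 691]) {
  translate([0, 0, 363]) cube([274, 301, 32]);
  translate([16, 16, 0]) cylinder(h = 363, r = 16);
  translate([258, 16, 0]) cylinder(h = 363, r = 16);
  translate([16, 285, 0]) cylinder(h = 363, r = 16);
  translate([258, 285, 0]) cylinder(h = 363, r = 16);
}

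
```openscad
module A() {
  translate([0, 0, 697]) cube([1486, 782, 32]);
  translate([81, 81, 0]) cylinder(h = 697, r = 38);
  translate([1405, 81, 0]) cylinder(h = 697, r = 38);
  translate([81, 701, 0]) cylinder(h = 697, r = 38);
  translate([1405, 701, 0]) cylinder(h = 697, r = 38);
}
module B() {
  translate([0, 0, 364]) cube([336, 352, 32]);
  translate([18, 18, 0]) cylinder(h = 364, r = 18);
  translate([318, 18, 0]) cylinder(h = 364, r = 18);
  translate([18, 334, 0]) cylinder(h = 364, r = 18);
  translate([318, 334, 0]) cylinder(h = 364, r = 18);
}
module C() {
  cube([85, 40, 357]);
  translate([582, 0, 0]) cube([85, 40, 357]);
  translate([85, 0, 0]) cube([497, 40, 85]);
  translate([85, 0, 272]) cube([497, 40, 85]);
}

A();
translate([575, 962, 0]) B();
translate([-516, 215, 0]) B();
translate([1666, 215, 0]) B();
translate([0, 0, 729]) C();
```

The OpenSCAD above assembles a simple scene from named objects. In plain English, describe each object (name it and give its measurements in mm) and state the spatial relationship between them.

A is a table: top 1486 mm (x) × 782 mm (y), 32 mm thick, upper face at z = 729 mm, on four round legs of 76 mm diameter, each leg's bounding box inset 43 mm from the nearest pair of top edges, running from z = 0 to the bottom of the top.

B is a four-legged stool. The seat is a 336×352×32 mm slab whose top surface is at z = 396 mm; four round legs, each 36 mm in diameter, run from the floor (z = 0) to the underside of the seat, each leg's axis is inset half a diameter from the nearest pair of seat edges (so the leg's bounding box is flush with the corner).

C is a rectangular picture frame lying in the x–z plane (depth along y). The opening is 497 mm wide (x) by 187 mm tall (z), surrounded by a border 85 mm wide on all four sides. The frame is 40 mm deep and is made of two full-height vertical stiles with two horizontal rails fitted between them.

Three stools sit around the table at the +y, −x, +x sides. The picture frame is on top of the table.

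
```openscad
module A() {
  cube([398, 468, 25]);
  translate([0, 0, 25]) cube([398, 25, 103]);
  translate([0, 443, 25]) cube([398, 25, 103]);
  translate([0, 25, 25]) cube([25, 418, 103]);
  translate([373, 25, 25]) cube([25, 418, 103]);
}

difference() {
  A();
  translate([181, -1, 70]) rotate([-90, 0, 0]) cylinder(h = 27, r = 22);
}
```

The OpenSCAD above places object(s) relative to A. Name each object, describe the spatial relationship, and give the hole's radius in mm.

The subtracted cylinder has r = 22 mm.

A is an open box. The open box has a circular hole through its front wall. The hole's radius is 22 mm.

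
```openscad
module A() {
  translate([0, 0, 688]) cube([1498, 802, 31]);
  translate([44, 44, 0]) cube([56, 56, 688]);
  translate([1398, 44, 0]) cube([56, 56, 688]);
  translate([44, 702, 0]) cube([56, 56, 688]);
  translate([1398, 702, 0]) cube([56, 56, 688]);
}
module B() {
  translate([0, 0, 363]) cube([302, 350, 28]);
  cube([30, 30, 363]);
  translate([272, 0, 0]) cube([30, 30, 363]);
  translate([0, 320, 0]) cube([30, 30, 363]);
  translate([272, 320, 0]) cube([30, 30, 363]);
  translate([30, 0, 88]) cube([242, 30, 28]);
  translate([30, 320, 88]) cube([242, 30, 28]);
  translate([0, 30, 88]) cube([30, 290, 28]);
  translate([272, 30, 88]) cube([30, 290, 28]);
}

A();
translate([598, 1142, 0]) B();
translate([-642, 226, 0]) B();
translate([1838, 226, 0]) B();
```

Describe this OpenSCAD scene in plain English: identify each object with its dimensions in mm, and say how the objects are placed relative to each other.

A is a rectangular dining table. The top is 1498×802×31 mm with its upper surface at z = 719 mm. It stands on four 56×56 mm square legs, each inset 44 mm from the nearest pair of top edges, running from the floor to the underside of the top.

B is a four-legged stool. The seat is 302×350 mm, 28 mm thick, top at z = 391 mm. It stands on four square legs, each 30×30 mm in cross-section, from z = 0 to the seat underside, each flush with a corner of the seat. Four stretchers, 30 mm wide and 28 mm tall, connect adjacent legs with their undersides at z = 88 mm, each running between the inner faces of the legs it joins and aligned with the legs' outer faces on the other axis.

Three stools sit around the table at the +y, −x, +x sides.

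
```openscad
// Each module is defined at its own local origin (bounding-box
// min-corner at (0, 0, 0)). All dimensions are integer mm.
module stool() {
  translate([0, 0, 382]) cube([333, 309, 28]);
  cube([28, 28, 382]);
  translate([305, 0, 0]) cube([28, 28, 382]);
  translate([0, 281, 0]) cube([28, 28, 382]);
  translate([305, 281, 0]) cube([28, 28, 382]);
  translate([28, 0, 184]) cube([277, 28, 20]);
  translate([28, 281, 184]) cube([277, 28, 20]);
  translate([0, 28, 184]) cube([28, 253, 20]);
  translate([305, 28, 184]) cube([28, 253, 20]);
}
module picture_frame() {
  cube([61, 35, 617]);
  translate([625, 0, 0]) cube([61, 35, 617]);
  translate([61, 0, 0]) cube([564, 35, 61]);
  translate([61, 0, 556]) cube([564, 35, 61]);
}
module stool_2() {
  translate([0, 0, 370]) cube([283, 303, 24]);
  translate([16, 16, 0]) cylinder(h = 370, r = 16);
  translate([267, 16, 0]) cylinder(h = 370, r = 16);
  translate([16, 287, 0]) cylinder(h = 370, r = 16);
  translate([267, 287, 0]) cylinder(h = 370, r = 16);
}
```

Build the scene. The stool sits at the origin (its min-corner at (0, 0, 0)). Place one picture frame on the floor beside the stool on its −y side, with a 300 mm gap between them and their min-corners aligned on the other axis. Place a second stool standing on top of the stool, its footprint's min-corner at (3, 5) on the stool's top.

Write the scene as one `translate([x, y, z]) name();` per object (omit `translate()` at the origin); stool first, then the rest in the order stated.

stool();
translate([0, -335, 0]) picture_frame();
translate([3, 5, 410]) stool_2();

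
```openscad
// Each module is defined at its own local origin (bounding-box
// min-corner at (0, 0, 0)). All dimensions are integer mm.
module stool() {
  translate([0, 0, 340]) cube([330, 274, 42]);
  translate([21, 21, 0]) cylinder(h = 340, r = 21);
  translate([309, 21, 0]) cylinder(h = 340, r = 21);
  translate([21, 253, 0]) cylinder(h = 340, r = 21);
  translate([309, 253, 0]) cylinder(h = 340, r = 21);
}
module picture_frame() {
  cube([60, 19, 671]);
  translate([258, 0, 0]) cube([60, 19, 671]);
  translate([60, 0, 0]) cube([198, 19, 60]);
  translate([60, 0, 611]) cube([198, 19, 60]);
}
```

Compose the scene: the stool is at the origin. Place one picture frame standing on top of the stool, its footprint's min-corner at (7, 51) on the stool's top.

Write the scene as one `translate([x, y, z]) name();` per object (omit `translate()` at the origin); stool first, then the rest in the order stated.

stool();
translate([7, 51, 382]) picture_frame();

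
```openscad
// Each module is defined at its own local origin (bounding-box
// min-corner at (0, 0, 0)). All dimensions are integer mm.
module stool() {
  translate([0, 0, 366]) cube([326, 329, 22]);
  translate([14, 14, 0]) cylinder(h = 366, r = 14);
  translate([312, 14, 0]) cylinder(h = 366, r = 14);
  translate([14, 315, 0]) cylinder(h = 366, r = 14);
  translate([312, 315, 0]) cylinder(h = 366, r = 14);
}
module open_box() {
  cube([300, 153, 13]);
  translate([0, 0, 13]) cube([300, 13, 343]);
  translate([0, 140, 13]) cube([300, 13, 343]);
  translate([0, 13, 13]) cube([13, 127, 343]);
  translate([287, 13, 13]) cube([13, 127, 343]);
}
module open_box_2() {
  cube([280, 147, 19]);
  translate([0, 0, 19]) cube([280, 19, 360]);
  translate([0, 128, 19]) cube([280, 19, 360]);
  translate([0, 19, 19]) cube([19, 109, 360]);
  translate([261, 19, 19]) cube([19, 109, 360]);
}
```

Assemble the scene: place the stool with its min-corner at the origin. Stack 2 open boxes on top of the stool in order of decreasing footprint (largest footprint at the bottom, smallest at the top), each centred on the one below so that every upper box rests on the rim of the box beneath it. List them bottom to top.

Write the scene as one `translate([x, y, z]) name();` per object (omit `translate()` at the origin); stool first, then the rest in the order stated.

stool();
translate([13, 88, 388]) open_box();
translate([23, 91, 744]) open_box_2();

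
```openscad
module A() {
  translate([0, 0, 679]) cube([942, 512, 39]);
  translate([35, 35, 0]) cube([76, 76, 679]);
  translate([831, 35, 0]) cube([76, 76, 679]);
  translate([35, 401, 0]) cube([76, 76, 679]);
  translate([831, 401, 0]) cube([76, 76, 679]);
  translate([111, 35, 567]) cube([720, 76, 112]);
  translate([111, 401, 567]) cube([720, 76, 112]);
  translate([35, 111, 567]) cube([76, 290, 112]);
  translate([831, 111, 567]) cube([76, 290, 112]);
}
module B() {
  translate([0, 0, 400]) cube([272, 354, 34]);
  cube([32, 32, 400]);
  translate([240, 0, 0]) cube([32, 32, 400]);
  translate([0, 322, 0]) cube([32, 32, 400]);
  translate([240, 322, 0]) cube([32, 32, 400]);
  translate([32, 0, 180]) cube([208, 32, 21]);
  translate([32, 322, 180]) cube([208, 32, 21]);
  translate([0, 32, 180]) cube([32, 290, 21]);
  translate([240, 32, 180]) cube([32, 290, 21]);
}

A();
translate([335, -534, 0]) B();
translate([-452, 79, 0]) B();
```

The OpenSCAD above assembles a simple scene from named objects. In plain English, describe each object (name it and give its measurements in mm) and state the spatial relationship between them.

A is a rectangular dining table. The top is 942×512×39 mm with its upper surface at z = 718 mm. It stands on four 76×76 mm square legs, each inset 35 mm from the nearest pair of top edges, running from the floor to the underside of the top. Four apron rails, 76 mm thick and 112 mm tall, run between adjacent legs with their top edges flush with the underside of the top and their outer faces flush with the legs' outer faces.

B is a four-legged stool. The seat is a 272×354×34 mm slab whose top surface is at z = 434 mm; four square legs, each 32×32 mm in cross-section, run from the floor (z = 0) to the underside of the seat, each flush with a corner of the seat. Four stretchers, 32 mm wide and 21 mm tall, connect adjacent legs with their undersides at z = 180 mm, each running between the inner faces of the legs it joins and aligned with the legs' outer faces on the other axis.

Two stools sit around the table at the −y, −x sides.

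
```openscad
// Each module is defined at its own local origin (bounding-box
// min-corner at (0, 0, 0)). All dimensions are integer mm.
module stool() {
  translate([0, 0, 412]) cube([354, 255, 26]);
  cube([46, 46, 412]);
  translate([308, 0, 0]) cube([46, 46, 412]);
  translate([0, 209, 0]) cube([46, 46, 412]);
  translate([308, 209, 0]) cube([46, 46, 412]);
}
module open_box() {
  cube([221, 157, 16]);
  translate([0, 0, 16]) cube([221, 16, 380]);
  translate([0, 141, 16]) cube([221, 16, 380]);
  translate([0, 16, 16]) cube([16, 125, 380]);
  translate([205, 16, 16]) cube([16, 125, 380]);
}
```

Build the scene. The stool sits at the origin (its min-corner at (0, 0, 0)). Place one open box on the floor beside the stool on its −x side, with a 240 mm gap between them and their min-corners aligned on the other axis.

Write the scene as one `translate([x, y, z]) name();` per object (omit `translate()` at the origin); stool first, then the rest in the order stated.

stool();
translate([-461, 0, 0]) open_box();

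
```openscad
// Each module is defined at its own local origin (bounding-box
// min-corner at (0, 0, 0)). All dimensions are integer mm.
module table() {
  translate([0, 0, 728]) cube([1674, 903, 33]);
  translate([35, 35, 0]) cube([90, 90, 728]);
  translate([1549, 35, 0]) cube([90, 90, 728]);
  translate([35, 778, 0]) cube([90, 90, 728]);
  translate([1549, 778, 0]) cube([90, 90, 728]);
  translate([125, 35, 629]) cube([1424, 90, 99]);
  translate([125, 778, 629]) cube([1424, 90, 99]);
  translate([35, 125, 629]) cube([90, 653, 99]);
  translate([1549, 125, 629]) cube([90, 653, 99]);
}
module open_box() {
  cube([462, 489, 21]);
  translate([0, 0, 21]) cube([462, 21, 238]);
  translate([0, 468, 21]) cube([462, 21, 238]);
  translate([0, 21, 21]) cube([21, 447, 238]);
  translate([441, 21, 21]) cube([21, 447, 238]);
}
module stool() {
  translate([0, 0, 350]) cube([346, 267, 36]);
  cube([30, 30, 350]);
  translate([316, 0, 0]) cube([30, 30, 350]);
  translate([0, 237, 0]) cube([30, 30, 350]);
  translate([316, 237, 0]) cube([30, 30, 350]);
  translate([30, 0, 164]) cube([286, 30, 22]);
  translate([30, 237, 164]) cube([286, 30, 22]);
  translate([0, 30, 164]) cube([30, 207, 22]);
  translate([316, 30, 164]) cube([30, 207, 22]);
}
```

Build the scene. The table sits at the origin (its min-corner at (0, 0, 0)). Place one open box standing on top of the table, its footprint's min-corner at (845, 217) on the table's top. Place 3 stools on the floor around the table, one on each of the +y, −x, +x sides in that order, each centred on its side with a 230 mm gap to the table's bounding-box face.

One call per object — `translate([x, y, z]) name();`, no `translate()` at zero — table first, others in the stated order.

table();
translate([845, 217, 761]) open_box();
translate([664, 1133, 0]) stool();
translate([-576, 318, 0]) stool();
translate([1904, 318, 0]) stool();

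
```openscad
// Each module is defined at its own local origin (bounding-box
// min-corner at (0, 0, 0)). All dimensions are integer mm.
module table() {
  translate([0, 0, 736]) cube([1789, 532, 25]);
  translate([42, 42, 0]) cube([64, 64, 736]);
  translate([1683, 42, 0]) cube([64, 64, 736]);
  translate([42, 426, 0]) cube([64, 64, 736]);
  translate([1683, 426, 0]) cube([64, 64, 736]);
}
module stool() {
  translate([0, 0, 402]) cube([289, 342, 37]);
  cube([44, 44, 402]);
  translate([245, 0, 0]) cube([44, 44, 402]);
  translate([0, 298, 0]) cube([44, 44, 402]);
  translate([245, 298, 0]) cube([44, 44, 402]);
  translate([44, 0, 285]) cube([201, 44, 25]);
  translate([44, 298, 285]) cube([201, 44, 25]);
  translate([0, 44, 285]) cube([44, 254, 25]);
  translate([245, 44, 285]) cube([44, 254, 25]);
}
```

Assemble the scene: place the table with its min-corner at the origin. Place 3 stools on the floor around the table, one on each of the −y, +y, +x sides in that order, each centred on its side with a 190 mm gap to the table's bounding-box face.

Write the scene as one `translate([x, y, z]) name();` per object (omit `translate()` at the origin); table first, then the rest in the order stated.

table();
translate([750, -532, 0]) stool();
translate([750, 722, 0]) stool();
translate([1979, 95, 0]) stool();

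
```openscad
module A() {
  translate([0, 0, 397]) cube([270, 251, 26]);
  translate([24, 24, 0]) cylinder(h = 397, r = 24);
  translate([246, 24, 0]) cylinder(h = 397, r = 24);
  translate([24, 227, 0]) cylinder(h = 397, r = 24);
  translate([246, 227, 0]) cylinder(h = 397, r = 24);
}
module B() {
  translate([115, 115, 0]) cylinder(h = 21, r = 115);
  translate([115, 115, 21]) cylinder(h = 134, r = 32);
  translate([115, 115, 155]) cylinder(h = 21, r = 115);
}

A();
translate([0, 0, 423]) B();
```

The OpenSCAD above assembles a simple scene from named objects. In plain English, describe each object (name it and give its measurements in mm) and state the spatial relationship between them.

A is a four-legged stool. The seat is 270×251 mm, 26 mm thick, top at z = 423 mm. It stands on four round legs, each 48 mm in diameter, from z = 0 to the seat underside, each leg's axis is inset half a diameter from the nearest pair of seat edges (so the leg's bounding box is flush with the corner).

B is a spool: two coaxial disc flanges of radius 115 mm and thickness 21 mm, joined by a core cylinder of radius 32 mm and height 134 mm. The lower flange rests on z = 0 and the three cylinders share a vertical axis.

The spool is on top of the stool.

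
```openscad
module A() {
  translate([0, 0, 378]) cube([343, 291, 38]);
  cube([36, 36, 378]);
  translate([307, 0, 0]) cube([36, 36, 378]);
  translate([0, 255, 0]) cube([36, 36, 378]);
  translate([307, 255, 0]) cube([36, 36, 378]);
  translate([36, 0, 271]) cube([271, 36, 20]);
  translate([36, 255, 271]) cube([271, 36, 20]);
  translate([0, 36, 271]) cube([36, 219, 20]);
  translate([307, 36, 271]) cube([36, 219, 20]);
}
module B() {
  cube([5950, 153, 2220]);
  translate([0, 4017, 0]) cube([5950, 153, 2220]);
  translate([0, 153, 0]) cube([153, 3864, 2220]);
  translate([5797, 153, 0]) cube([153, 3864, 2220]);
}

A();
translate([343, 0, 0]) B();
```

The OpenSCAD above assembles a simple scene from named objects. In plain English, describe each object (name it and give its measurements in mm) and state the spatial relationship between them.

A is a simple wooden stool: a rectangular seat 343 mm (x) by 291 mm (y), 38 mm thick, top face at z = 416 mm, on four square legs, each 36×36 mm in cross-section. The legs rest on z = 0, each flush with a corner of the seat. Four stretchers, 36 mm wide and 20 mm tall, connect adjacent legs with their undersides at z = 271 mm, each running between the inner faces of the legs it joins and aligned with the legs' outer faces on the other axis.

B is a box-shaped house frame (walls only): outside footprint 5950×4170 mm, wall height 2220 mm, wall thickness 153 mm. The two y-facing walls run the full x-width; the two x-facing walls fit between the inner faces of the y-facing walls.

The house frame is against the stool's +x side, with their −y faces flush.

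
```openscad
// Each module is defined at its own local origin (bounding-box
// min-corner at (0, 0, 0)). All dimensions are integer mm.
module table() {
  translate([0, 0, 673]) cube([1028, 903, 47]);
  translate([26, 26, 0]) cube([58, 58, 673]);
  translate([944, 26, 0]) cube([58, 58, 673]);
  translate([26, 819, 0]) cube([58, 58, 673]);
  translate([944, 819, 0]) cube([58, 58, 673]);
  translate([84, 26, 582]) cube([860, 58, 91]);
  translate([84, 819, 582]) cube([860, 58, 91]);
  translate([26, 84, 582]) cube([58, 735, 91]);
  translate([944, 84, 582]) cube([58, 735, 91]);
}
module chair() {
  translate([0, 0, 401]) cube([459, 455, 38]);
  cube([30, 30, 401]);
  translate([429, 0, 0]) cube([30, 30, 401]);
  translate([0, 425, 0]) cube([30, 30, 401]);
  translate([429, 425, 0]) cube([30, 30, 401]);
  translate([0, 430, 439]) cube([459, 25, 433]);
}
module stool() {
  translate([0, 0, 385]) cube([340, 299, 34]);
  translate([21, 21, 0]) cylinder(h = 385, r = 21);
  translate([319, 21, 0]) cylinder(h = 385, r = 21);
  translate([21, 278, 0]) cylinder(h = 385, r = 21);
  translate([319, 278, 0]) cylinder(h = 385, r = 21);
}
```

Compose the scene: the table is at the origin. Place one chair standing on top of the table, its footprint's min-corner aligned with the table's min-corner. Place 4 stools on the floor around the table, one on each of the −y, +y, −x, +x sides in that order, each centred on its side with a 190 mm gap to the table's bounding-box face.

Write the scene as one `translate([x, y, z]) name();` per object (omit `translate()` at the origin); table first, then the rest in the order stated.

table();
translate([0, 0, 720]) chair();
translate([344, -489, 0]) stool();
translate([344, 1093, 0]) stool();
translate([-530, 302, 0]) stool();
translate([1218, 302, 0]) stool();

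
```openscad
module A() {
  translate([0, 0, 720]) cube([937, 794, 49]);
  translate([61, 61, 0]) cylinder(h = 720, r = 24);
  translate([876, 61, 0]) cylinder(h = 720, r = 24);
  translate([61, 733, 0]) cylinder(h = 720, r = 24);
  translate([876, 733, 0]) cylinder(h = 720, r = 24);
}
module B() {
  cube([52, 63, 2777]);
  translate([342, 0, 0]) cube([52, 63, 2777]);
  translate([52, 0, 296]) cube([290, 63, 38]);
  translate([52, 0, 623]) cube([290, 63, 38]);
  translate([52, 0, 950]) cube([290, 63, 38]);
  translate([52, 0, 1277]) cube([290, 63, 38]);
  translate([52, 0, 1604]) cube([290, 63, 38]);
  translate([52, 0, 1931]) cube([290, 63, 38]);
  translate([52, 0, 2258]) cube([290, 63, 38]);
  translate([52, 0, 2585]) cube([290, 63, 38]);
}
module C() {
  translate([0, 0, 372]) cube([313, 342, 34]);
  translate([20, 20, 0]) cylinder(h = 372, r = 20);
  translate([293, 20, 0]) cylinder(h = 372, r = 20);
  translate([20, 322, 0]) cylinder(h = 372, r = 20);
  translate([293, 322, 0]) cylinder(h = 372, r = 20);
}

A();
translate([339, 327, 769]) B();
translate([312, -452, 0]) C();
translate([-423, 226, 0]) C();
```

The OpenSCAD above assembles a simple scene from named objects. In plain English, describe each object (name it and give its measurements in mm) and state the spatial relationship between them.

A is a table: top 937 mm (x) × 794 mm (y), 49 mm thick, upper face at z = 769 mm, on four round legs of 48 mm diameter, each leg's bounding box inset 37 mm from the nearest pair of top edges, running from z = 0 to the bottom of the top.

B is a wooden ladder with two side rails of 52×63 mm section and 2777 mm height, set 394 mm apart overall. Between them run 8 rectangular rungs (63 mm deep, 38 mm thick), front faces flush with the rails' −y face. The bottom of the first rung is 296 mm above the floor and each subsequent rung is 327 mm higher than the one below.

C is a four-legged stool. The seat is a 313×342×34 mm slab whose top surface is at z = 406 mm; four round legs, each 40 mm in diameter, run from the floor (z = 0) to the underside of the seat, each leg's axis is inset half a diameter from the nearest pair of seat edges (so the leg's bounding box is flush with the corner).

The ladder is on top of the table. Two stools sit around the table at the −y, −x sides.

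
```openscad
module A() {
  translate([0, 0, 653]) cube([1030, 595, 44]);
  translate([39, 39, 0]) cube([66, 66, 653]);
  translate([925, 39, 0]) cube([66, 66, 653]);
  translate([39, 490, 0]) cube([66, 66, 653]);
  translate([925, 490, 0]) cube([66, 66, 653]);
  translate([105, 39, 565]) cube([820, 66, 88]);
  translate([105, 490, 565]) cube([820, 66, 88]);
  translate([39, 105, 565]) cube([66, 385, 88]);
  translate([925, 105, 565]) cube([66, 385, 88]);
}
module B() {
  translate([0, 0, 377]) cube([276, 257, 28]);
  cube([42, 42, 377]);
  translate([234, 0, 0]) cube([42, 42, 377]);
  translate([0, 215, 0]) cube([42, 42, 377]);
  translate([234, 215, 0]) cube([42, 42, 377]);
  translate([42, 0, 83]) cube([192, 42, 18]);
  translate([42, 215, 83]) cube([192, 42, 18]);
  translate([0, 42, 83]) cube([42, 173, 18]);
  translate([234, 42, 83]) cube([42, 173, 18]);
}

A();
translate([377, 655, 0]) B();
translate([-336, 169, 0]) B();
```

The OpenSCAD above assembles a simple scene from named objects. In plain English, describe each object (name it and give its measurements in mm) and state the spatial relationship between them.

A is a table: top 1030 mm (x) × 595 mm (y), 44 mm thick, upper face at z = 697 mm, on four 66×66 mm square legs, each inset 39 mm from the nearest pair of top edges, running from z = 0 to the bottom of the top. Four apron rails, 66 mm thick and 88 mm tall, run between adjacent legs with their top edges flush with the underside of the top and their outer faces flush with the legs' outer faces.

B is a simple wooden stool: a rectangular seat 276 mm (x) by 257 mm (y), 28 mm thick, top face at z = 405 mm, on four square legs, each 42×42 mm in cross-section. The legs rest on z = 0, each flush with a corner of the seat. Four stretchers, 42 mm wide and 18 mm tall, connect adjacent legs with their undersides at z = 83 mm, each running between the inner faces of the legs it joins and aligned with the legs' outer faces on the other axis.

Two stools sit around the table at the +y, −x sides.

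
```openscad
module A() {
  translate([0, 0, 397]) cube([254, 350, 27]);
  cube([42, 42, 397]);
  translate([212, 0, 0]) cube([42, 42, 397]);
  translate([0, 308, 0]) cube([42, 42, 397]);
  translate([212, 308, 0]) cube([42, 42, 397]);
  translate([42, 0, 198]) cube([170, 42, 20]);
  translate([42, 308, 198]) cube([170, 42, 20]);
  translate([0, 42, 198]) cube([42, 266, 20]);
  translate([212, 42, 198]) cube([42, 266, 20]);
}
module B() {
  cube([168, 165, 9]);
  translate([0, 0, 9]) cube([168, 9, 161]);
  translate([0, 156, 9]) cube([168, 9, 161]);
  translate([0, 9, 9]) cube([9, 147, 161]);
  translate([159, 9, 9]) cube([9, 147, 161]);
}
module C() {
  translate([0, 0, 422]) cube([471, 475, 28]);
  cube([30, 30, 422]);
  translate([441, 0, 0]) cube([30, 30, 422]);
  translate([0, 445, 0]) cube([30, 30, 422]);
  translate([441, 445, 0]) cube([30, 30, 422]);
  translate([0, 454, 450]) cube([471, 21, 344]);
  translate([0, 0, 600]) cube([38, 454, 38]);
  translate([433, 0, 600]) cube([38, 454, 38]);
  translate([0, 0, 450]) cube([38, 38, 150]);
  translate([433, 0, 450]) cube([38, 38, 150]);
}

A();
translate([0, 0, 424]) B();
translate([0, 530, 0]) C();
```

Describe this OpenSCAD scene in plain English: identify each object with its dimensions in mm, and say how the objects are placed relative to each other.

A is a simple wooden stool: a rectangular seat 254 mm (x) by 350 mm (y), 27 mm thick, top face at z = 424 mm, on four square legs, each 42×42 mm in cross-section. The legs rest on z = 0, each flush with a corner of the seat. Four stretchers, 42 mm wide and 20 mm tall, connect adjacent legs with their undersides at z = 198 mm, each running between the inner faces of the legs it joins and aligned with the legs' outer faces on the other axis.

B is an open-topped rectangular box: outside dimensions 168×165×170 mm, with a uniform wall and base thickness of 9 mm. The base is a full 168×165 slab on the floor; four walls sit on top of the base. The front and back walls (the −y and +y sides) span the full width; the two side walls fit between them.

C is a chair: 471×475 mm seat, 28 mm thick, top at z = 450 mm, on four 30 mm square corner legs flush with the seat edges. A 21 mm thick backrest slab spans the full seat width, extending 344 mm above the seat top, its back face flush with the seat's +y edge. Two armrests of 38×38 mm section run along each side from the seat's front edge to the front of the backrest, top faces 188 mm above the seat top and outer faces flush with the seat's x-edges; a 38×38 mm post under the front of each armrest stands on the seat at the front corner.

The open box is on top of the stool. The chair is on the floor beside the stool on its +y side.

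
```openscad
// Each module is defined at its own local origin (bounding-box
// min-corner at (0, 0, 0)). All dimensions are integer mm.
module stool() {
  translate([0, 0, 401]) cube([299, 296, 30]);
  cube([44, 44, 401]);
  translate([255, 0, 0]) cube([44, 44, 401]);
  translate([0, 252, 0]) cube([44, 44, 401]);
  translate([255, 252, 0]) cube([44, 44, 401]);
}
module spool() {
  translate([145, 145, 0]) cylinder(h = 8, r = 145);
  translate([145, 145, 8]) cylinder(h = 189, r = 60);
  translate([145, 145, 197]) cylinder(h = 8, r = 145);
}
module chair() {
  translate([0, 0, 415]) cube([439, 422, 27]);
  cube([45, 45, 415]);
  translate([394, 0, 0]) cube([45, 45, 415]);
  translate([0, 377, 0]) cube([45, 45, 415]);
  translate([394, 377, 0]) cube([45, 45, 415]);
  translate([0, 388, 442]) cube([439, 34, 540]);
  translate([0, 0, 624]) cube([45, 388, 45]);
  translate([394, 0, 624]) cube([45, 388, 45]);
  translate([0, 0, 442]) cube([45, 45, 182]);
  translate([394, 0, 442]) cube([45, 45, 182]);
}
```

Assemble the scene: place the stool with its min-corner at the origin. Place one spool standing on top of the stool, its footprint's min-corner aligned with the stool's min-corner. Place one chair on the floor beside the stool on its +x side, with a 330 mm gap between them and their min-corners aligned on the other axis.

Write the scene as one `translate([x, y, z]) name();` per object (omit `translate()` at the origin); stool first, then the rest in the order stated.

stool();
translate([0, 0, 431]) spool();
translate([629, 0, 0]) chair();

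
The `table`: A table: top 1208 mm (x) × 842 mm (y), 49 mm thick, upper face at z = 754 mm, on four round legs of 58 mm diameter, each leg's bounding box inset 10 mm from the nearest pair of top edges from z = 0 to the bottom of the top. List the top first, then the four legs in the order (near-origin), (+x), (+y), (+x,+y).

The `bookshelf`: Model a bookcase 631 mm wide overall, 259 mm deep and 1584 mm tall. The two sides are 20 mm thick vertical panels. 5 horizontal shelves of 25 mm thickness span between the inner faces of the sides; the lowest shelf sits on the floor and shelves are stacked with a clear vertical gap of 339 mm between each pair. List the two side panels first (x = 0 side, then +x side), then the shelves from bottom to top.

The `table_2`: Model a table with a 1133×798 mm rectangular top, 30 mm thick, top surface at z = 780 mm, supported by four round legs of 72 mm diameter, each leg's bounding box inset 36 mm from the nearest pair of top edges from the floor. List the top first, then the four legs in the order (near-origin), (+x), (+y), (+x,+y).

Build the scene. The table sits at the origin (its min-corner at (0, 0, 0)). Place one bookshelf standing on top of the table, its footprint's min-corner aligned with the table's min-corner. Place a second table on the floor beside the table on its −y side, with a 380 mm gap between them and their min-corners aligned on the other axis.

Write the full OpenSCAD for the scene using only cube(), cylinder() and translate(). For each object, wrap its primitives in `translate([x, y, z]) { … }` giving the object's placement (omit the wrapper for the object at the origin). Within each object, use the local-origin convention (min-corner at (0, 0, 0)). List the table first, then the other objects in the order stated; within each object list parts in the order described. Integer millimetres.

translate([0, 0, 705]) cube([1208, 842, 49]);
translate([39, 39, 0]) cylinder(h = 705, r = 29);
translate([1169, 39, 0]) cylinder(h = 705, r = 29);
translate([39, 803, 0]) cylinder(h = 705, r = 29);
translate([1169, 803, 0]) cylinder(h = 705, r = 29);
translate([0, 0, 754]) {
  cube([20, 259, 1584]);
  translate([611, 0, 0]) cube([20, 259, 1584]);
  translate([20, 0, 0]) cube([591, 259, 25]);
  translate([20, 0, 364]) cube([591, 259, 25]);
  translate([20, 0, 728]) cube([591, 259, 25]);
  translate([20, 0, 1092]) cube([591, 259, 25]);
  translate([20, 0, 1456]) cube([591, 259, 25]);
}
translate([0, -1178, 0]) {
  translate([0, 0, 750]) cube([1133, 798, 30]);
  translate([72, 72, 0]) cylinder(h = 750, r = 36);
  translate([1061, 72, 0]) cylinder(h = 750, r = 36);
  translate([72, 726, 0]) cylinder(h = 750, r = 36);
  translate([1061, 726, 0]) cylinder(h = 750, r = 36);
}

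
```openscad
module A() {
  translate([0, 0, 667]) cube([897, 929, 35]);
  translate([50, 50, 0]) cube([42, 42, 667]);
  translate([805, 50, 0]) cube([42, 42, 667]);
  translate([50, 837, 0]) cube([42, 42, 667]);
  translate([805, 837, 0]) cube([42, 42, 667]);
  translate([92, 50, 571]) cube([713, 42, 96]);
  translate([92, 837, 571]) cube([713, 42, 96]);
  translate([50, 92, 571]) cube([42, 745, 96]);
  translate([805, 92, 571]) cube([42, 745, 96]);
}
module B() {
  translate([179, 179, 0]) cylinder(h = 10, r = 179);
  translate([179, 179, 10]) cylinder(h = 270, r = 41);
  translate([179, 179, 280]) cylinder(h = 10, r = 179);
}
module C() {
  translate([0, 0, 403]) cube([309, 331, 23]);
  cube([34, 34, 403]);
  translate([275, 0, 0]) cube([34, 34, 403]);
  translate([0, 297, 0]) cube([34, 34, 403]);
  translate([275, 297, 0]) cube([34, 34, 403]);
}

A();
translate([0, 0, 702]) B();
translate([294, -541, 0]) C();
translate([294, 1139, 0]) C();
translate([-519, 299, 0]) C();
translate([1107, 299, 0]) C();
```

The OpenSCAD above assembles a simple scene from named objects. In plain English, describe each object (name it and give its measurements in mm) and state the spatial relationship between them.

A is a table: top 897 mm (x) × 929 mm (y), 35 mm thick, upper face at z = 702 mm, on four 42×42 mm square legs, each inset 50 mm from the nearest pair of top edges, running from z = 0 to the bottom of the top. Four apron rails, 42 mm thick and 96 mm tall, run between adjacent legs with their top edges flush with the underside of the top and their outer faces flush with the legs' outer faces.

B is a spool: two coaxial disc flanges of radius 179 mm and thickness 10 mm, joined by a core cylinder of radius 41 mm and height 270 mm. The lower flange rests on z = 0 and the three cylinders share a vertical axis.

C is a four-legged stool. The seat is a 309×331×23 mm slab whose top surface is at z = 426 mm; four square legs, each 34×34 mm in cross-section, run from the floor (z = 0) to the underside of the seat, each flush with a corner of the seat.

The spool is on top of the table. Four stools sit around the table at the −y, +y, −x, +x sides.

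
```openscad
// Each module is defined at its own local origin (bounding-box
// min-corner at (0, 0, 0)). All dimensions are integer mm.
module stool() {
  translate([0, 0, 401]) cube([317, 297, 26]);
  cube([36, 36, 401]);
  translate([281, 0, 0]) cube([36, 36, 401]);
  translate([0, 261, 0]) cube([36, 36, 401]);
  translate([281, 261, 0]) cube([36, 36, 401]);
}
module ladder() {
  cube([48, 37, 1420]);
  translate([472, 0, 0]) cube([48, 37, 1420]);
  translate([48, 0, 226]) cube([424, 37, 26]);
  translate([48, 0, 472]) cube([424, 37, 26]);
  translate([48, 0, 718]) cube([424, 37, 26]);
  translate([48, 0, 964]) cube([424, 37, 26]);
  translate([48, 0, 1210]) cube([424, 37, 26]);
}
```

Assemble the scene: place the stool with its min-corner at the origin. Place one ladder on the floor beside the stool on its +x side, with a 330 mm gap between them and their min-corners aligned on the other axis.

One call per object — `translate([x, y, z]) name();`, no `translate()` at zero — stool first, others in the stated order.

stool();
translate([647, 0, 0]) ladder();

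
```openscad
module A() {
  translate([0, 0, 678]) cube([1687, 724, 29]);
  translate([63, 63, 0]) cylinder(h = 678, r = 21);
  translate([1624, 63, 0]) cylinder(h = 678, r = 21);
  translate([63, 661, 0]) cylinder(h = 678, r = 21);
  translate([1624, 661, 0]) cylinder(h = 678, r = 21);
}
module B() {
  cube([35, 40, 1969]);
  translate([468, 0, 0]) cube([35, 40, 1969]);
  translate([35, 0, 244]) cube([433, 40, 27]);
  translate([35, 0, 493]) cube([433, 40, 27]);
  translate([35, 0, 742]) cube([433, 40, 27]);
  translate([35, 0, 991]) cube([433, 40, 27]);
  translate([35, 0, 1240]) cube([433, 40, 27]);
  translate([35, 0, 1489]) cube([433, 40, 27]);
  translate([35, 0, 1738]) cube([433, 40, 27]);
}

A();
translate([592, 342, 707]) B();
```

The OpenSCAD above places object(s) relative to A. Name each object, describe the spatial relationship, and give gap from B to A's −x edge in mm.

The ladder's min-x is at 592; the table's min-x is 0; gap = 592 mm.

A is a table. B is a ladder. The ladder is on top of the table, centred. The gap from the ladder to the table's −x edge is 592 mm.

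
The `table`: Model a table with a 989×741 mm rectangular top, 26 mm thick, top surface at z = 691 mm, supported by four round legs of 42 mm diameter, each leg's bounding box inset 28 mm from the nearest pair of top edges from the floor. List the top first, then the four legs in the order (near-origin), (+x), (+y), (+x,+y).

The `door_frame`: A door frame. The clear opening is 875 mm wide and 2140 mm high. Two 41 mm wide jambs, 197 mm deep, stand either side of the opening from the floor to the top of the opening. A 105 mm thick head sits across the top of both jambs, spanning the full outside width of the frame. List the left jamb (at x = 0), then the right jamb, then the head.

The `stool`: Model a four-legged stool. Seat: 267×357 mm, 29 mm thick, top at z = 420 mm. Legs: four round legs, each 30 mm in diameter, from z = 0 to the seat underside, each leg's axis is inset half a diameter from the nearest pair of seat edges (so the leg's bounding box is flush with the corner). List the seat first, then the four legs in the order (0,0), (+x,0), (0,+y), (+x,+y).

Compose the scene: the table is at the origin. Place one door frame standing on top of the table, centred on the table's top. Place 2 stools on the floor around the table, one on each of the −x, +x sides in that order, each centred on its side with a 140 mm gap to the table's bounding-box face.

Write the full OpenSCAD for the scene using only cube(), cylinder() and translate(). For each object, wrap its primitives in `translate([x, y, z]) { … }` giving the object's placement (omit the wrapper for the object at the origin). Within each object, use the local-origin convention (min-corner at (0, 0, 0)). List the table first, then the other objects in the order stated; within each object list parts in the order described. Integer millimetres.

translate([0, 0, 665]) cube([989, 741, 26]);
translate([49, 49, 0]) cylinder(h = 665, r = 21);
translate([940, 49, 0]) cylinder(h = 665, r = 21);
translate([49, 692, 0]) cylinder(h = 665, r = 21);
translate([940, 692, 0]) cylinder(h = 665, r = 21);
translate([16, 272, 691]) {
  cube([41, 197, 2140]);
  translate([916, 0, 0]) cube([41, 197, 2140]);
  translate([0, 0, 2140]) cube([957, 197, 105]);
}
translate([-407, 192, 0]) {
  translate([0, 0, 391]) cube([267, 357, 29]);
  translate([15, 15, 0]) cylinder(h = 391, r = 15);
  translate([252, 15, 0]) cylinder(h = 391, r = 15);
  translate([15, 342, 0]) cylinder(h = 391, r = 15);
  translate([252, 342, 0]) cylinder(h = 391, r = 15);
}
translate([1129, 192, 0]) {
  translate([0, 0, 391]) cube([267, 357, 29]);
  translate([15, 15, 0]) cylinder(h = 391, r = 15);
  translate([252, 15, 0]) cylinder(h = 391, r = 15);
  translate([15, 342, 0]) cylinder(h = 391, r = 15);
  translate([252, 342, 0]) cylinder(h = 391, r = 15);
}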